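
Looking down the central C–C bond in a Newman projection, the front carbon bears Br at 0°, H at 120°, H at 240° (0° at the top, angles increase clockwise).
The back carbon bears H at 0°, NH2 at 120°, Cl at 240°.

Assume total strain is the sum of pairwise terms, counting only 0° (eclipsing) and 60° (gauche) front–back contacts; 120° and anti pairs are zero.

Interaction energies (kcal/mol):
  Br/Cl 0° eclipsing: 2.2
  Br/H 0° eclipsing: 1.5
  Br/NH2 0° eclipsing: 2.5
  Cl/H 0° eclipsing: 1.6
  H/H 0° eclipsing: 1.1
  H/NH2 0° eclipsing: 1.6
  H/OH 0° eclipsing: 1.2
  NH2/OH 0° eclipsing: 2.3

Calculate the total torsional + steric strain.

This conformer (eclipsed): Br(0°)/H(0°) eclipsed 1.5; H(120°)/NH2(120°) eclipsed 1.6; H(240°)/Cl(240°) eclipsed 1.6 → 4.7 kcal/mol.

4.7 kcal/mol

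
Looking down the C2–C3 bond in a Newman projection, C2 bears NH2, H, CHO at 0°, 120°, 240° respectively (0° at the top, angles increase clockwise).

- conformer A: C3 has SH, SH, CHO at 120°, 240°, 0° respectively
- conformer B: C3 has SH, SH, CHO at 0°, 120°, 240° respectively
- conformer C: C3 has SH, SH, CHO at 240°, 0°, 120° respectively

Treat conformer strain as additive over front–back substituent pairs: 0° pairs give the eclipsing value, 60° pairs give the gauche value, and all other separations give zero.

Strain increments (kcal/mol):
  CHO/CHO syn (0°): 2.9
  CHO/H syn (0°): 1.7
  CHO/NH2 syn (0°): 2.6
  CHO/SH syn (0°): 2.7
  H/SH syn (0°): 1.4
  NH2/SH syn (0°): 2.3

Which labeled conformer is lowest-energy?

A (eclipsed): NH2(0°)/CHO(0°) eclipsed 2.6; H(120°)/SH(120°) eclipsed 1.4; CHO(240°)/SH(240°) eclipsed 2.7 → 6.7 kcal/mol.
B (eclipsed): NH2(0°)/SH(0°) eclipsed 2.3; H(120°)/SH(120°) eclipsed 1.4; CHO(240°)/CHO(240°) eclipsed 2.9 → 6.6 kcal/mol.
C (eclipsed): NH2(0°)/SH(0°) eclipsed 2.3; H(120°)/CHO(120°) eclipsed 1.7; CHO(240°)/SH(240°) eclipsed 2.7 → 6.7 kcal/mol.
B has the lowest total (6.6 kcal/mol).

B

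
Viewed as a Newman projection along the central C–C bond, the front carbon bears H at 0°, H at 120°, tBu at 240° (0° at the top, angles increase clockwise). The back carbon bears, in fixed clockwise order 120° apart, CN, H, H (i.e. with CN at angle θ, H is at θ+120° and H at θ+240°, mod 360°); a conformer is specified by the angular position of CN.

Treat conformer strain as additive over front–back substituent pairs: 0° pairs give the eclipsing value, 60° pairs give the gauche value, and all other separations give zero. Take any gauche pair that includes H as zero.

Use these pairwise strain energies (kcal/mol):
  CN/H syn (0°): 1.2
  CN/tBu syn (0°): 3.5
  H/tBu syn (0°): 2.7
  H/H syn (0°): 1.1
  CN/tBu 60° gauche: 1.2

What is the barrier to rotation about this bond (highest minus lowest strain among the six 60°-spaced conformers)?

CN at 0° is eclipsed. H at 0° is eclipsed with CN at 0° (1.2); H at 120° is eclipsed with H at 120° (1.1); tBu at 240° is eclipsed with H at 240° (2.7). Total 5.0 kcal/mol.
CN at 60° (staggered): no non-H gauche contacts → 0.0 kcal/mol.
CN at 120° is eclipsed. H at 0° is eclipsed with H at 0° (1.1); H at 120° is eclipsed with CN at 120° (1.2); tBu at 240° is eclipsed with H at 240° (2.7). Total 5.0 kcal/mol.
CN at 180° is staggered. tBu at 240° is gauche with CN at 180° (1.2). Total 1.2 kcal/mol.
CN at 240° is eclipsed. H at 0° is eclipsed with H at 0° (1.1); H at 120° is eclipsed with H at 120° (1.1); tBu at 240° is eclipsed with CN at 240° (3.5). Total 5.7 kcal/mol.
CN at 300° is staggered. tBu at 240° is gauche with CN at 300° (1.2). Total 1.2 kcal/mol.
Max at 240° (5.7 kcal/mol), min at 60° (0.0 kcal/mol); barrier = 5.7 kcal/mol.

5.7 kcal/mol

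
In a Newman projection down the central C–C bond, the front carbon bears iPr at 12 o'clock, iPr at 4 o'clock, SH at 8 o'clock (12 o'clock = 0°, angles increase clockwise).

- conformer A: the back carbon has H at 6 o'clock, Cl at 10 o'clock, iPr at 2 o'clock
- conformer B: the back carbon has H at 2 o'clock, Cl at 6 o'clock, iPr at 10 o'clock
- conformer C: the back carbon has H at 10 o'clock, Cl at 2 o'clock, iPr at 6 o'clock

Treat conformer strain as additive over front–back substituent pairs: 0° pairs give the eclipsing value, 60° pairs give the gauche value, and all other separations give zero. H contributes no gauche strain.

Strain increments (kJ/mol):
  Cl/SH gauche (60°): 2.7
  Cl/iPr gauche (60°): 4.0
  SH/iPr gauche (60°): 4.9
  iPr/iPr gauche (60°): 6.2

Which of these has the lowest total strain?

A (staggered): iPr(0°)/Cl(300°) gauche 4.0; iPr(0°)/iPr(60°) gauche 6.2; iPr(120°)/iPr(60°) gauche 6.2; SH(240°)/Cl(300°) gauche 2.7 → 19.1 kJ/mol.
B (staggered): iPr(0°)/iPr(300°) gauche 6.2; iPr(120°)/Cl(180°) gauche 4.0; SH(240°)/Cl(180°) gauche 2.7; SH(240°)/iPr(300°) gauche 4.9 → 17.8 kJ/mol.
C (staggered): iPr(0°)/Cl(60°) gauche 4.0; iPr(120°)/Cl(60°) gauche 4.0; iPr(120°)/iPr(180°) gauche 6.2; SH(240°)/iPr(180°) gauche 4.9 → 19.1 kJ/mol.
B has the lowest total (17.8 kJ/mol).

B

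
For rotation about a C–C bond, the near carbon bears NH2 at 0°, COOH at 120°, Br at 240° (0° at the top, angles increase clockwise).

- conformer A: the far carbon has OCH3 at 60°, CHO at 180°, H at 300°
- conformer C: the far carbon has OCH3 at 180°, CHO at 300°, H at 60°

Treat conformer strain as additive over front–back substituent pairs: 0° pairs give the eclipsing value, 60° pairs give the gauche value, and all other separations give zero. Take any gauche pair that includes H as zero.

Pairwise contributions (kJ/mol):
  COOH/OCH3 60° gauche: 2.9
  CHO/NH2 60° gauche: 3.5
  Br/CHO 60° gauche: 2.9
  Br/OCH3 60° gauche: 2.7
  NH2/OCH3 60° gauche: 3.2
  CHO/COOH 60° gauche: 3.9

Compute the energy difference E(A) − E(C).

A (staggered): NH2(0°)/OCH3(60°) gauche 3.2; COOH(120°)/OCH3(60°) gauche 2.9; COOH(120°)/CHO(180°) gauche 3.9; Br(240°)/CHO(180°) gauche 2.9 → 12.9 kJ/mol.
C (staggered): NH2(0°)/CHO(300°) gauche 3.5; COOH(120°)/OCH3(180°) gauche 2.9; Br(240°)/OCH3(180°) gauche 2.7; Br(240°)/CHO(300°) gauche 2.9 → 12.0 kJ/mol.
E(A) − E(C) = 12.9 − 12.0 = +0.9 kJ/mol.

+0.9 kJ/mol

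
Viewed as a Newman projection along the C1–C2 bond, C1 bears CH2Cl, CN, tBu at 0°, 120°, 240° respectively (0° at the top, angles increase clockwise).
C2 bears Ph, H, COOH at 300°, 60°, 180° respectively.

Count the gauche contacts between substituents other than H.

Non-H gauche pairs: CH2Cl(0°)/Ph(300°); CN(120°)/COOH(180°); tBu(240°)/Ph(300°); tBu(240°)/COOH(180°) — 4 interactions.

4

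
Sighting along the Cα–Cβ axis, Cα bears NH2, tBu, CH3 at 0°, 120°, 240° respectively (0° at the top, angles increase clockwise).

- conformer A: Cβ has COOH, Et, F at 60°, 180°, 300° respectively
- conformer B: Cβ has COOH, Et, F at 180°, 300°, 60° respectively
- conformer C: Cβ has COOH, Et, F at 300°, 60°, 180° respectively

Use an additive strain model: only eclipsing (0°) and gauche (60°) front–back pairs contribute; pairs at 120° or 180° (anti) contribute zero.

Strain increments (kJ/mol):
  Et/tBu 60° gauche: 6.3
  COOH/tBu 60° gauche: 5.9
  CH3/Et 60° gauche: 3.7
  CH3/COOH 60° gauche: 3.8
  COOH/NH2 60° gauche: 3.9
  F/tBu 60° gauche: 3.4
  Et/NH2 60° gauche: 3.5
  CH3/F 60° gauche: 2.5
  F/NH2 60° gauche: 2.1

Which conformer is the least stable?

A (staggered): NH2(0°)/COOH(60°) gauche 3.9; NH2(0°)/F(300°) gauche 2.1; tBu(120°)/COOH(60°) gauche 5.9; tBu(120°)/Et(180°) gauche 6.3; CH3(240°)/Et(180°) gauche 3.7; CH3(240°)/F(300°) gauche 2.5 → 24.4 kJ/mol.
B (staggered): NH2(0°)/Et(300°) gauche 3.5; NH2(0°)/F(60°) gauche 2.1; tBu(120°)/COOH(180°) gauche 5.9; tBu(120°)/F(60°) gauche 3.4; CH3(240°)/COOH(180°) gauche 3.8; CH3(240°)/Et(300°) gauche 3.7 → 22.4 kJ/mol.
C (staggered): NH2(0°)/COOH(300°) gauche 3.9; NH2(0°)/Et(60°) gauche 3.5; tBu(120°)/Et(60°) gauche 6.3; tBu(120°)/F(180°) gauche 3.4; CH3(240°)/COOH(300°) gauche 3.8; CH3(240°)/F(180°) gauche 2.5 → 23.4 kJ/mol.
A has the highest total (24.4 kJ/mol).

A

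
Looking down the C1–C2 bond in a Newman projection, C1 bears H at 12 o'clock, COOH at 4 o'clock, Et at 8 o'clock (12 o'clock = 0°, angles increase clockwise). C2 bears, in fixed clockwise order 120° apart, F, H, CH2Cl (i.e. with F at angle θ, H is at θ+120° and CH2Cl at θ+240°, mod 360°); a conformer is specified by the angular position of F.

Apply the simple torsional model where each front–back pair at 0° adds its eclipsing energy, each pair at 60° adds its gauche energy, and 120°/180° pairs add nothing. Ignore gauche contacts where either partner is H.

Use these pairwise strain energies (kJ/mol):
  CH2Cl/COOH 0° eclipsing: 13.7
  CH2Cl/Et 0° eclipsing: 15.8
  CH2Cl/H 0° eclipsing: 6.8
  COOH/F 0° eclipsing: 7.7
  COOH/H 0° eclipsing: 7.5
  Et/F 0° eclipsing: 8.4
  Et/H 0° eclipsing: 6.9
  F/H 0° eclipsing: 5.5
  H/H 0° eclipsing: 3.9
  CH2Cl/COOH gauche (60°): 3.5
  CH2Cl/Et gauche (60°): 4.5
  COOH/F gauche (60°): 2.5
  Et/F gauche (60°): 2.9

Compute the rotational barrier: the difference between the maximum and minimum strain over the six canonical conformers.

F at 0° (eclipsed): H–F eclipsed, COOH–H eclipsed, Et–CH2Cl eclipsed; 5.5 + 7.5 + 15.8 = 28.8 kJ/mol.
F at 60° (staggered): COOH–F gauche, Et–CH2Cl gauche; 2.5 + 4.5 = 7.0 kJ/mol.
F at 120° (eclipsed): H–CH2Cl eclipsed, COOH–F eclipsed, Et–H eclipsed; 6.8 + 7.7 + 6.9 = 21.4 kJ/mol.
F at 180° (staggered): COOH–F gauche, COOH–CH2Cl gauche, Et–F gauche; 2.5 + 3.5 + 2.9 = 8.9 kJ/mol.
F at 240° (eclipsed): H–H eclipsed, COOH–CH2Cl eclipsed, Et–F eclipsed; 3.9 + 13.7 + 8.4 = 26.0 kJ/mol.
F at 300° (staggered): COOH–CH2Cl gauche, Et–F gauche, Et–CH2Cl gauche; 3.5 + 2.9 + 4.5 = 10.9 kJ/mol.
Max at 0° (28.8 kJ/mol), min at 60° (7.0 kJ/mol); barrier = 21.8 kJ/mol.

21.8 kJ/mol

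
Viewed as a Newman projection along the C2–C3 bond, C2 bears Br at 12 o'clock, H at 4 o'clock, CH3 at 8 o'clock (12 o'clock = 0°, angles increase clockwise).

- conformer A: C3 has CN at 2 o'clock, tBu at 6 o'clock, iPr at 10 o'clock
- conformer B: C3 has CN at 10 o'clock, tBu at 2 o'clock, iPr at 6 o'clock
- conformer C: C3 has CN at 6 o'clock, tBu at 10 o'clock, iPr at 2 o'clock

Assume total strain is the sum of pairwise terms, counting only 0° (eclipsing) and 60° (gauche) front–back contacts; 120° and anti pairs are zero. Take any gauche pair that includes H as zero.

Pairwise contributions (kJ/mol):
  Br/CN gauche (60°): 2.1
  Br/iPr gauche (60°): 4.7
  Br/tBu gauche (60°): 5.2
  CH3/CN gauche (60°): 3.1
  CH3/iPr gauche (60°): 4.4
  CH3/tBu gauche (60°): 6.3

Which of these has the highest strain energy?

C

A (staggered): Br–CN gauche, Br–iPr gauche, CH3–tBu gauche, CH3–iPr gauche; 2.1 + 4.7 + 6.3 + 4.4 = 17.5 kJ/mol.
B (staggered): Br–CN gauche, Br–tBu gauche, CH3–CN gauche, CH3–iPr gauche; 2.1 + 5.2 + 3.1 + 4.4 = 14.8 kJ/mol.
C (staggered): Br–tBu gauche, Br–iPr gauche, CH3–CN gauche, CH3–tBu gauche; 5.2 + 4.7 + 3.1 + 6.3 = 19.3 kJ/mol.
C has the highest total (19.3 kJ/mol).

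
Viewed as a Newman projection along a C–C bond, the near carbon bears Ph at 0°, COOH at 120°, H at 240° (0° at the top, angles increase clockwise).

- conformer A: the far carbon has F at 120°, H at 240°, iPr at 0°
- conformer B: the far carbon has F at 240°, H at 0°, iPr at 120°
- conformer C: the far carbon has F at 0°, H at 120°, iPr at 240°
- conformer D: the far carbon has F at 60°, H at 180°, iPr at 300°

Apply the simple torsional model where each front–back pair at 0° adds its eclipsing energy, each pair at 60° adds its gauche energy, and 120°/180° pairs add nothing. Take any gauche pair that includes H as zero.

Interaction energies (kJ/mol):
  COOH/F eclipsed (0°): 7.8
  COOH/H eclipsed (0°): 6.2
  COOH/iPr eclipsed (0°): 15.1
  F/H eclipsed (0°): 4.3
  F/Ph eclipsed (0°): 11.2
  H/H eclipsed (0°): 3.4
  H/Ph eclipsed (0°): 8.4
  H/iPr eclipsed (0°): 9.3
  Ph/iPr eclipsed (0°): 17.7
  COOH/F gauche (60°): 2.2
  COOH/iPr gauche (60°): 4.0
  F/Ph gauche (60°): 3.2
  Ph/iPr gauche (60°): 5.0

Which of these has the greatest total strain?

A

A (eclipsed): Ph(0°)/iPr(0°) eclipsed 17.7; COOH(120°)/F(120°) eclipsed 7.8; H(240°)/H(240°) eclipsed 3.4 → 28.9 kJ/mol.
B (eclipsed): Ph(0°)/H(0°) eclipsed 8.4; COOH(120°)/iPr(120°) eclipsed 15.1; H(240°)/F(240°) eclipsed 4.3 → 27.8 kJ/mol.
C (eclipsed): Ph(0°)/F(0°) eclipsed 11.2; COOH(120°)/H(120°) eclipsed 6.2; H(240°)/iPr(240°) eclipsed 9.3 → 26.7 kJ/mol.
D (staggered): Ph(0°)/F(60°) gauche 3.2; Ph(0°)/iPr(300°) gauche 5.0; COOH(120°)/F(60°) gauche 2.2 → 10.4 kJ/mol.
A has the highest total (28.9 kJ/mol).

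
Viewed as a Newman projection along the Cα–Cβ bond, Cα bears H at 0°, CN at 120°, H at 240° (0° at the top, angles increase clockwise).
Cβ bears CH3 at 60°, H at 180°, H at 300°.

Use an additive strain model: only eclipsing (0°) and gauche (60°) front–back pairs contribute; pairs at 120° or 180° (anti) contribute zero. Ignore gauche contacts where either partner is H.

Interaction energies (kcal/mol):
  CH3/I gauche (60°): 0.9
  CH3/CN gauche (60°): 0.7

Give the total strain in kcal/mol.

0.7 kcal/mol

This conformer (staggered): CN–CH3 gauche; 0.7 = 0.7 kcal/mol.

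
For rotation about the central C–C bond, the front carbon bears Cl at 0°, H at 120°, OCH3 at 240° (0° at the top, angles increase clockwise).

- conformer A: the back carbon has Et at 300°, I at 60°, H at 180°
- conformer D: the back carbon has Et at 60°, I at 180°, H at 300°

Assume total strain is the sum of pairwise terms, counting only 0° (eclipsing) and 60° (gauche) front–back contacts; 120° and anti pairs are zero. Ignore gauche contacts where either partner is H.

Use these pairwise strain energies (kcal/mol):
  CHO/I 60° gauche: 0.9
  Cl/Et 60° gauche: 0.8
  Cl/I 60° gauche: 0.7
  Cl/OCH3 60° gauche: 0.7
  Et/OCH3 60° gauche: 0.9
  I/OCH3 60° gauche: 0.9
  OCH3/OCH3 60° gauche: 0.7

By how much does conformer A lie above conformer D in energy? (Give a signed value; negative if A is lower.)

A (staggered): Cl(0°)/Et(300°) gauche 0.8; Cl(0°)/I(60°) gauche 0.7; OCH3(240°)/Et(300°) gauche 0.9 → 2.4 kcal/mol.
D (staggered): Cl(0°)/Et(60°) gauche 0.8; OCH3(240°)/I(180°) gauche 0.9 → 1.7 kcal/mol.
E(A) − E(D) = 2.4 − 1.7 = +0.7 kcal/mol.

+0.7 kcal/mol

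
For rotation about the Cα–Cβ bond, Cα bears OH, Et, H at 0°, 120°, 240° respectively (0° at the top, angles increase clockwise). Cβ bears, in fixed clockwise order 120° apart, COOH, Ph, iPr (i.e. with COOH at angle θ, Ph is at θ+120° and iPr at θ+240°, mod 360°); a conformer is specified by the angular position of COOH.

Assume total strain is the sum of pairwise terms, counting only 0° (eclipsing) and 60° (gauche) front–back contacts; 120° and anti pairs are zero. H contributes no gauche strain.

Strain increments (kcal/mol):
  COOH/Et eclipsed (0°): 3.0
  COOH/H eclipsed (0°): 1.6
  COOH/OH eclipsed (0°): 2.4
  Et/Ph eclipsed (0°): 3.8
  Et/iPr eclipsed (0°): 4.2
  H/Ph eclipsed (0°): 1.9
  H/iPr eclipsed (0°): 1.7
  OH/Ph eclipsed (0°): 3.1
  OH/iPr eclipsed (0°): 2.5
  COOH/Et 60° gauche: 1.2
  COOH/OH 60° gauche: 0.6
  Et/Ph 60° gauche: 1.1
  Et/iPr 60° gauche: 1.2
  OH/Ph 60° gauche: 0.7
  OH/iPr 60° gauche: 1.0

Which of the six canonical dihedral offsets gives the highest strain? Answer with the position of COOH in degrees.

COOH at 0° (eclipsed): OH–COOH eclipsed, Et–Ph eclipsed, H–iPr eclipsed; 2.4 + 3.8 + 1.7 = 7.9 kcal/mol.
COOH at 60° (staggered): OH–COOH gauche, OH–iPr gauche, Et–COOH gauche, Et–Ph gauche; 0.6 + 1.0 + 1.2 + 1.1 = 3.9 kcal/mol.
COOH at 120° (eclipsed): OH–iPr eclipsed, Et–COOH eclipsed, H–Ph eclipsed; 2.5 + 3.0 + 1.9 = 7.4 kcal/mol.
COOH at 180° (staggered): OH–Ph gauche, OH–iPr gauche, Et–COOH gauche, Et–iPr gauche; 0.7 + 1.0 + 1.2 + 1.2 = 4.1 kcal/mol.
COOH at 240° (eclipsed): OH–Ph eclipsed, Et–iPr eclipsed, H–COOH eclipsed; 3.1 + 4.2 + 1.6 = 8.9 kcal/mol.
COOH at 300° (staggered): OH–COOH gauche, OH–Ph gauche, Et–Ph gauche, Et–iPr gauche; 0.6 + 0.7 + 1.1 + 1.2 = 3.6 kcal/mol.
The maximum (8.9 kcal/mol) occurs with COOH at 240°.

240°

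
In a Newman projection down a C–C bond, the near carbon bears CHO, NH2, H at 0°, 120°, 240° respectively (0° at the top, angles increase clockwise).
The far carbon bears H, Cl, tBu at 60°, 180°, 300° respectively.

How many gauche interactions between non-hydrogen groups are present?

2

Non-H gauche pairs: CHO(0°)/tBu(300°); NH2(120°)/Cl(180°) — 2 interactions.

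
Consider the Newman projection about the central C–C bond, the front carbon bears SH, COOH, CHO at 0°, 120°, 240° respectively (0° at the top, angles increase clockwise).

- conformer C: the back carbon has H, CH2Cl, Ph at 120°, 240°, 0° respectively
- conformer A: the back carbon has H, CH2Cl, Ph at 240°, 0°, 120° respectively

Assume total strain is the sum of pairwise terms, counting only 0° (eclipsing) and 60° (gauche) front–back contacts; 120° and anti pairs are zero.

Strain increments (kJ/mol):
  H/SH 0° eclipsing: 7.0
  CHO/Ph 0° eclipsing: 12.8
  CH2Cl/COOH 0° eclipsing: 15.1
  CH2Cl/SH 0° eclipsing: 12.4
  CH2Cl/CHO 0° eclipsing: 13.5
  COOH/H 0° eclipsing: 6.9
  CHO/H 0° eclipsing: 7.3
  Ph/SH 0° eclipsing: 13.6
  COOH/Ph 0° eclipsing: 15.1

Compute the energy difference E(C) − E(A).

C (eclipsed): SH(0°)/Ph(0°) eclipsed 13.6; COOH(120°)/H(120°) eclipsed 6.9; CHO(240°)/CH2Cl(240°) eclipsed 13.5 → 34.0 kJ/mol.
A (eclipsed): SH(0°)/CH2Cl(0°) eclipsed 12.4; COOH(120°)/Ph(120°) eclipsed 15.1; CHO(240°)/H(240°) eclipsed 7.3 → 34.8 kJ/mol.
E(C) − E(A) = 34.0 − 34.8 = -0.8 kJ/mol.

-0.8 kJ/mol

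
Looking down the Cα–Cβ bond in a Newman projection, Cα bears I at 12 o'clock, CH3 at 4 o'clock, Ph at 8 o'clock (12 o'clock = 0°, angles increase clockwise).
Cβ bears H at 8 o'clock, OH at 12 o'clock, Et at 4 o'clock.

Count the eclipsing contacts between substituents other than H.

Non-H eclipsing pairs: I(0°)/OH(0°); CH3(120°)/Et(120°) — 2 interactions.

2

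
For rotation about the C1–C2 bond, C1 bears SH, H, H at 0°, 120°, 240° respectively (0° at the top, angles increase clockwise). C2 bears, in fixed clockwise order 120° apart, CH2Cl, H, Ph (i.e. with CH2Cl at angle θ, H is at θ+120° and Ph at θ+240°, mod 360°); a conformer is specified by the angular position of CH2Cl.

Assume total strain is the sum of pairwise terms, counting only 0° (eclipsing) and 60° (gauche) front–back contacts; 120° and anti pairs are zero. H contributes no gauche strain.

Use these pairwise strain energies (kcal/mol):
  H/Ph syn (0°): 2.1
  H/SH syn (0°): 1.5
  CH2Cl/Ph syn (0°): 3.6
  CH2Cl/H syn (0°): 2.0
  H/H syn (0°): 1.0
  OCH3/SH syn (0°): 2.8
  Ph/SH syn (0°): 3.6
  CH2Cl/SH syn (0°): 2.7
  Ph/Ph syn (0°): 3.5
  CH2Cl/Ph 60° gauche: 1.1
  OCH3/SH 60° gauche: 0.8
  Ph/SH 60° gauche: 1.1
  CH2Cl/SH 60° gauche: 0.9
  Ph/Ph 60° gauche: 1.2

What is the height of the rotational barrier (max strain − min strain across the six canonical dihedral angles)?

5.7 kcal/mol

CH2Cl at 0° (eclipsed): SH(0°)/CH2Cl(0°) eclipsed 2.7; H(120°)/H(120°) eclipsed 1.0; H(240°)/Ph(240°) eclipsed 2.1 → 5.8 kcal/mol.
CH2Cl at 60° (staggered): SH(0°)/CH2Cl(60°) gauche 0.9; SH(0°)/Ph(300°) gauche 1.1 → 2.0 kcal/mol.
CH2Cl at 120° (eclipsed): SH(0°)/Ph(0°) eclipsed 3.6; H(120°)/CH2Cl(120°) eclipsed 2.0; H(240°)/H(240°) eclipsed 1.0 → 6.6 kcal/mol.
CH2Cl at 180° (staggered): SH(0°)/Ph(60°) gauche 1.1 → 1.1 kcal/mol.
CH2Cl at 240° (eclipsed): SH(0°)/H(0°) eclipsed 1.5; H(120°)/Ph(120°) eclipsed 2.1; H(240°)/CH2Cl(240°) eclipsed 2.0 → 5.6 kcal/mol.
CH2Cl at 300° (staggered): SH(0°)/CH2Cl(300°) gauche 0.9 → 0.9 kcal/mol.
Max at 120° (6.6 kcal/mol), min at 300° (0.9 kcal/mol); barrier = 5.7 kcal/mol.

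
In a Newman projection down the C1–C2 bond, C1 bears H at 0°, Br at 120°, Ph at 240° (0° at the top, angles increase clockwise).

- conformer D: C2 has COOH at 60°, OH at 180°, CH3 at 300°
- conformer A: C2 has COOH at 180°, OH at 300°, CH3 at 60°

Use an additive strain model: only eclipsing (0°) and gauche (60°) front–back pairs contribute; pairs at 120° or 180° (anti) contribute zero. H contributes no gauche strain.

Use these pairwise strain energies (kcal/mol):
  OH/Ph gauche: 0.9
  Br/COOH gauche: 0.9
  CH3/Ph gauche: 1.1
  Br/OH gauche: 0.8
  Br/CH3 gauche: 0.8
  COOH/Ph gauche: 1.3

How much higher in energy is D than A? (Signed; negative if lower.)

D (staggered): Br–COOH gauche, Br–OH gauche, Ph–OH gauche, Ph–CH3 gauche; 0.9 + 0.8 + 0.9 + 1.1 = 3.7 kcal/mol.
A (staggered): Br–COOH gauche, Br–CH3 gauche, Ph–COOH gauche, Ph–OH gauche; 0.9 + 0.8 + 1.3 + 0.9 = 3.9 kcal/mol.
E(D) − E(A) = 3.7 − 3.9 = -0.2 kcal/mol.

-0.2 kcal/mol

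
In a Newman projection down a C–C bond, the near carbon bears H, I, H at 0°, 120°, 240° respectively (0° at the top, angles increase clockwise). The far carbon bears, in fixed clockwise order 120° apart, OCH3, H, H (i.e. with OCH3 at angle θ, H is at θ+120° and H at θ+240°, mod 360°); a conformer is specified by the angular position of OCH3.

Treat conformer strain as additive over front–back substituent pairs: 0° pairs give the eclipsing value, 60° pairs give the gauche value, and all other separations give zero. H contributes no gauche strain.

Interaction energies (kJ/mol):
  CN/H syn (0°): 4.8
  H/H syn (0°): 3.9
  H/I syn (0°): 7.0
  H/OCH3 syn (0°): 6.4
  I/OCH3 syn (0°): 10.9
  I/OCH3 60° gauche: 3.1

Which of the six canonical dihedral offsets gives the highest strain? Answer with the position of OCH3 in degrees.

120°

OCH3 at 0° (eclipsed): H–OCH3 eclipsed, I–H eclipsed, H–H eclipsed; 6.4 + 7.0 + 3.9 = 17.3 kJ/mol.
OCH3 at 60° (staggered): I–OCH3 gauche; 3.1 = 3.1 kJ/mol.
OCH3 at 120° (eclipsed): H–H eclipsed, I–OCH3 eclipsed, H–H eclipsed; 3.9 + 10.9 + 3.9 = 18.7 kJ/mol.
OCH3 at 180° (staggered): I–OCH3 gauche; 3.1 = 3.1 kJ/mol.
OCH3 at 240° (eclipsed): H–H eclipsed, I–H eclipsed, H–OCH3 eclipsed; 3.9 + 7.0 + 6.4 = 17.3 kJ/mol.
OCH3 at 300° (staggered): no non-H gauche contacts → 0.0 kJ/mol.
The maximum (18.7 kJ/mol) occurs with OCH3 at 120°.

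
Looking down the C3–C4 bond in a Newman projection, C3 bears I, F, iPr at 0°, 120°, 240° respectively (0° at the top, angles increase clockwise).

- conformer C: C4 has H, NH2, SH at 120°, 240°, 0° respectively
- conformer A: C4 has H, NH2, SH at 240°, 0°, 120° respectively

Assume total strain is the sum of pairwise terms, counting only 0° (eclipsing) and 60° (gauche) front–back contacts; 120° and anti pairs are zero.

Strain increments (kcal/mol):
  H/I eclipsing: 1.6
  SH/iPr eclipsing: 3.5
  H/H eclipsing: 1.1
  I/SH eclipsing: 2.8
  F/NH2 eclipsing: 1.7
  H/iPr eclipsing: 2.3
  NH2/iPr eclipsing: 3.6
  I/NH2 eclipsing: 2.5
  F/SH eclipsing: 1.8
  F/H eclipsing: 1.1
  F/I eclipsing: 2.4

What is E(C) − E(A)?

C (eclipsed): I–SH eclipsed, F–H eclipsed, iPr–NH2 eclipsed; 2.8 + 1.1 + 3.6 = 7.5 kcal/mol.
A (eclipsed): I–NH2 eclipsed, F–SH eclipsed, iPr–H eclipsed; 2.5 + 1.8 + 2.3 = 6.6 kcal/mol.
E(C) − E(A) = 7.5 − 6.6 = +0.9 kcal/mol.

+0.9 kcal/mol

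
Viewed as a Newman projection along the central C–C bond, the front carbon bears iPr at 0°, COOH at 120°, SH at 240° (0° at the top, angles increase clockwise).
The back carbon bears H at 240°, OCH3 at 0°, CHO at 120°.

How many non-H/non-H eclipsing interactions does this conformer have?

Non-H eclipsing pairs: iPr(0°)/OCH3(0°); COOH(120°)/CHO(120°) — 2 interactions.

2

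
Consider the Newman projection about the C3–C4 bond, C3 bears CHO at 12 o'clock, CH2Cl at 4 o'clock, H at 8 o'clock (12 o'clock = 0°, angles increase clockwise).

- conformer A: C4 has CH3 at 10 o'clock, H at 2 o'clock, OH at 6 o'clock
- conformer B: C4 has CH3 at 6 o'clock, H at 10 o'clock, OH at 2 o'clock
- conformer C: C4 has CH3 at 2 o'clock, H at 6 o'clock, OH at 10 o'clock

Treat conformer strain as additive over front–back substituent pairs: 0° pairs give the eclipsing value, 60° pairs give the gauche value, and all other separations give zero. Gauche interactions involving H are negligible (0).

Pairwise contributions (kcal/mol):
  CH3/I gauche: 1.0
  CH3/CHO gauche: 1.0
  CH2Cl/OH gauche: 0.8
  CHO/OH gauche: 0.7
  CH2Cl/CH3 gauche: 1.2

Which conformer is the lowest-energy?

A (staggered): CHO(0°)/CH3(300°) gauche 1.0; CH2Cl(120°)/OH(180°) gauche 0.8 → 1.8 kcal/mol.
B (staggered): CHO(0°)/OH(60°) gauche 0.7; CH2Cl(120°)/CH3(180°) gauche 1.2; CH2Cl(120°)/OH(60°) gauche 0.8 → 2.7 kcal/mol.
C (staggered): CHO(0°)/CH3(60°) gauche 1.0; CHO(0°)/OH(300°) gauche 0.7; CH2Cl(120°)/CH3(60°) gauche 1.2 → 2.9 kcal/mol.
A has the lowest total (1.8 kcal/mol).

A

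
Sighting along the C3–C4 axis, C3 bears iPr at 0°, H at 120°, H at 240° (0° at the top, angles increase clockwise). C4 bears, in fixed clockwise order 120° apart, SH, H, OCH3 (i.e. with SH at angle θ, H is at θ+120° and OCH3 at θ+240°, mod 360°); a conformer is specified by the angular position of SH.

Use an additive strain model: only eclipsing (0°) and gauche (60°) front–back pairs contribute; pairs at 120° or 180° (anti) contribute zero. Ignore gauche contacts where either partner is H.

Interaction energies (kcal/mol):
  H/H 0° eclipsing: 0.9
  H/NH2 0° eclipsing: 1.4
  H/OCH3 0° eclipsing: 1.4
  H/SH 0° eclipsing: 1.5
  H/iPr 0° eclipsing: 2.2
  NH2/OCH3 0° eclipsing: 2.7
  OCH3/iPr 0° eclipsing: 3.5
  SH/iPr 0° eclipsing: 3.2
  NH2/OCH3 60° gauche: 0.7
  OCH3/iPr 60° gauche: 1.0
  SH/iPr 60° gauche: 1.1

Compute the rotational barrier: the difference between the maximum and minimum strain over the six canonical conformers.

SH at 0° (eclipsed): iPr–SH eclipsed, H–H eclipsed, H–OCH3 eclipsed; 3.2 + 0.9 + 1.4 = 5.5 kcal/mol.
SH at 60° (staggered): iPr–SH gauche, iPr–OCH3 gauche; 1.1 + 1.0 = 2.1 kcal/mol.
SH at 120° (eclipsed): iPr–OCH3 eclipsed, H–SH eclipsed, H–H eclipsed; 3.5 + 1.5 + 0.9 = 5.9 kcal/mol.
SH at 180° (staggered): iPr–OCH3 gauche; 1.0 = 1.0 kcal/mol.
SH at 240° (eclipsed): iPr–H eclipsed, H–OCH3 eclipsed, H–SH eclipsed; 2.2 + 1.4 + 1.5 = 5.1 kcal/mol.
SH at 300° (staggered): iPr–SH gauche; 1.1 = 1.1 kcal/mol.
Max at 120° (5.9 kcal/mol), min at 180° (1.0 kcal/mol); barrier = 4.9 kcal/mol.

4.9 kcal/mol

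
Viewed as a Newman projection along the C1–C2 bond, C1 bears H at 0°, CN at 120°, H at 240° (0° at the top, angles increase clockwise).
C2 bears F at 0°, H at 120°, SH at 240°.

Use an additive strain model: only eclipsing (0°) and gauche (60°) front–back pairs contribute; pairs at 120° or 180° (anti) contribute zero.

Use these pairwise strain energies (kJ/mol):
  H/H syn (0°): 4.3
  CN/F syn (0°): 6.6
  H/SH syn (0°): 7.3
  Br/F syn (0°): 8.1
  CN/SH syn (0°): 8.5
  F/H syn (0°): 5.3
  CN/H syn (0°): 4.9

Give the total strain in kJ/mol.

This conformer (eclipsed): H–F eclipsed, CN–H eclipsed, H–SH eclipsed; 5.3 + 4.9 + 7.3 = 17.5 kJ/mol.

17.5 kJ/mol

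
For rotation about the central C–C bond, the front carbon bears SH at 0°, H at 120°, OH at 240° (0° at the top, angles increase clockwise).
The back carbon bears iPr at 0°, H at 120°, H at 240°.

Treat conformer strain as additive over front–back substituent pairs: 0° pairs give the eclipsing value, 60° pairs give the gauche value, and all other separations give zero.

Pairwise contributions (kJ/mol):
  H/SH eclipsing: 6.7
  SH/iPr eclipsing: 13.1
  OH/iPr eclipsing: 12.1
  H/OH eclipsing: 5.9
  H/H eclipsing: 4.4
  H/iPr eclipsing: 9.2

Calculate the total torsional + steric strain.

23.4 kJ/mol

This conformer (eclipsed): SH–iPr eclipsed, H–H eclipsed, OH–H eclipsed; 13.1 + 4.4 + 5.9 = 23.4 kJ/mol.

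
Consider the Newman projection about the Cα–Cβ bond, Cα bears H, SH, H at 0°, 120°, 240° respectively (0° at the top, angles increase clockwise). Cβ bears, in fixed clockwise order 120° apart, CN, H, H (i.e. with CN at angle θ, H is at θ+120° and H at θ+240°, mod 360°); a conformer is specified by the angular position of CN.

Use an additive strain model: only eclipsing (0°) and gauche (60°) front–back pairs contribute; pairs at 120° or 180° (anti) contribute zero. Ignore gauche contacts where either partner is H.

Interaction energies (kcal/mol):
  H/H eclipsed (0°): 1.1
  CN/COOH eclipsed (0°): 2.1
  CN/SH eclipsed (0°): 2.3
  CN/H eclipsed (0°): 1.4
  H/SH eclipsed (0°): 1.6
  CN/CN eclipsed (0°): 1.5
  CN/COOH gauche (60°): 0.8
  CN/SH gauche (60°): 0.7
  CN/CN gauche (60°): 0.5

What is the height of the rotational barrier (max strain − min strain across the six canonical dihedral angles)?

4.5 kcal/mol

CN at 0° (eclipsed): H–CN eclipsed, SH–H eclipsed, H–H eclipsed; 1.4 + 1.6 + 1.1 = 4.1 kcal/mol.
CN at 60° (staggered): SH–CN gauche; 0.7 = 0.7 kcal/mol.
CN at 120° (eclipsed): H–H eclipsed, SH–CN eclipsed, H–H eclipsed; 1.1 + 2.3 + 1.1 = 4.5 kcal/mol.
CN at 180° (staggered): SH–CN gauche; 0.7 = 0.7 kcal/mol.
CN at 240° (eclipsed): H–H eclipsed, SH–H eclipsed, H–CN eclipsed; 1.1 + 1.6 + 1.4 = 4.1 kcal/mol.
CN at 300° (staggered): no non-H gauche contacts → 0.0 kcal/mol.
Max at 120° (4.5 kcal/mol), min at 300° (0.0 kcal/mol); barrier = 4.5 kcal/mol.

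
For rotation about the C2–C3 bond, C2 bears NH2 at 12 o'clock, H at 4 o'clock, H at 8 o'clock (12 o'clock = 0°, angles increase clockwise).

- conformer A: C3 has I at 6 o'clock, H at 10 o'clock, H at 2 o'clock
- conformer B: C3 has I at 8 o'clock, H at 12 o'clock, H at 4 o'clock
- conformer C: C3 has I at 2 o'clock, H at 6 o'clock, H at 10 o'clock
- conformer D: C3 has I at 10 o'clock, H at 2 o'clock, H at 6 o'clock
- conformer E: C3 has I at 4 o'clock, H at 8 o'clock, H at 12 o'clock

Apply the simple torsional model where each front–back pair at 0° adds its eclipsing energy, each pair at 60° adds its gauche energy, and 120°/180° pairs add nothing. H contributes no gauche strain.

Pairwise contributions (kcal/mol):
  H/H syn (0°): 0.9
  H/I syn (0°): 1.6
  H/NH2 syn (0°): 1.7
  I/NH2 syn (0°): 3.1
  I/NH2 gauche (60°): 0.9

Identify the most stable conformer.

A (staggered): no non-H gauche contacts → 0.0 kcal/mol.
B (eclipsed): NH2(0°)/H(0°) eclipsed 1.7; H(120°)/H(120°) eclipsed 0.9; H(240°)/I(240°) eclipsed 1.6 → 4.2 kcal/mol.
C (staggered): NH2(0°)/I(60°) gauche 0.9 → 0.9 kcal/mol.
D (staggered): NH2(0°)/I(300°) gauche 0.9 → 0.9 kcal/mol.
E (eclipsed): NH2(0°)/H(0°) eclipsed 1.7; H(120°)/I(120°) eclipsed 1.6; H(240°)/H(240°) eclipsed 0.9 → 4.2 kcal/mol.
A has the lowest total (0.0 kcal/mol).

A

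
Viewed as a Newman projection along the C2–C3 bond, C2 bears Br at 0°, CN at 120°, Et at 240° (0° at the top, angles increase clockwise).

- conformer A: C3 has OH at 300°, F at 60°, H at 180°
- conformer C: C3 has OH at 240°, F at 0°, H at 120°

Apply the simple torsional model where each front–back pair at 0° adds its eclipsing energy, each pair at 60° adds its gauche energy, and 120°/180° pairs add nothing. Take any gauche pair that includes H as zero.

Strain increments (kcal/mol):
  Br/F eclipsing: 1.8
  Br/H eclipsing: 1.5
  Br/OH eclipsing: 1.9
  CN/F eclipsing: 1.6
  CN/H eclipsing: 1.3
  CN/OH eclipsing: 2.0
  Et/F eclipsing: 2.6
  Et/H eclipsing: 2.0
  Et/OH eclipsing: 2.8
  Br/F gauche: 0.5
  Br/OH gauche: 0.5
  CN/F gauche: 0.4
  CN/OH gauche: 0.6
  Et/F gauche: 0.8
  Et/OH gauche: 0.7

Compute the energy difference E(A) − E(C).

-3.8 kcal/mol

A (staggered): Br(0°)/OH(300°) gauche 0.5; Br(0°)/F(60°) gauche 0.5; CN(120°)/F(60°) gauche 0.4; Et(240°)/OH(300°) gauche 0.7 → 2.1 kcal/mol.
C (eclipsed): Br(0°)/F(0°) eclipsed 1.8; CN(120°)/H(120°) eclipsed 1.3; Et(240°)/OH(240°) eclipsed 2.8 → 5.9 kcal/mol.
E(A) − E(C) = 2.1 − 5.9 = -3.8 kcal/mol.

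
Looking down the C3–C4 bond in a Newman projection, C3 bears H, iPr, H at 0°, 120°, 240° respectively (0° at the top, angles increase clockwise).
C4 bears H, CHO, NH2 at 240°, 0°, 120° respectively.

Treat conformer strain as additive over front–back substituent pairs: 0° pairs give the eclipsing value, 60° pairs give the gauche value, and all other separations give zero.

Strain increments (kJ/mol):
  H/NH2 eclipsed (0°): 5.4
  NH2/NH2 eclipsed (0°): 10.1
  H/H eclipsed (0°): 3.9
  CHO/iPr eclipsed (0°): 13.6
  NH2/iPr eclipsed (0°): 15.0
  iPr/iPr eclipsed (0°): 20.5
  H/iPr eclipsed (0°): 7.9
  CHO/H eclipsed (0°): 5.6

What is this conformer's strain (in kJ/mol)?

24.5 kJ/mol

This conformer (eclipsed): H(0°)/CHO(0°) eclipsed 5.6; iPr(120°)/NH2(120°) eclipsed 15.0; H(240°)/H(240°) eclipsed 3.9 → 24.5 kJ/mol.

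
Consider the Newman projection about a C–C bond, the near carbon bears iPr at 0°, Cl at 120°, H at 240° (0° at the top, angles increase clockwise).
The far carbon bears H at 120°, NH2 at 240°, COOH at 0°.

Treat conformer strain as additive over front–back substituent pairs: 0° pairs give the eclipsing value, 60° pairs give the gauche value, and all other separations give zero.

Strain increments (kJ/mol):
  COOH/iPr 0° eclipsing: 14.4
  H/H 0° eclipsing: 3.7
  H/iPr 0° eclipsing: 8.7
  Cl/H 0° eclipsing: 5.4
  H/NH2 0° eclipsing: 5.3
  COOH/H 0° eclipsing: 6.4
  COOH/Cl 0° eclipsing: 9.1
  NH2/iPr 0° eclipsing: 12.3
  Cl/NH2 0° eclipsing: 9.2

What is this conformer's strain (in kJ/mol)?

This conformer is eclipsed. iPr at 0° is eclipsed with COOH at 0° (14.4); Cl at 120° is eclipsed with H at 120° (5.4); H at 240° is eclipsed with NH2 at 240° (5.3). Total 25.1 kJ/mol.

25.1 kJ/mol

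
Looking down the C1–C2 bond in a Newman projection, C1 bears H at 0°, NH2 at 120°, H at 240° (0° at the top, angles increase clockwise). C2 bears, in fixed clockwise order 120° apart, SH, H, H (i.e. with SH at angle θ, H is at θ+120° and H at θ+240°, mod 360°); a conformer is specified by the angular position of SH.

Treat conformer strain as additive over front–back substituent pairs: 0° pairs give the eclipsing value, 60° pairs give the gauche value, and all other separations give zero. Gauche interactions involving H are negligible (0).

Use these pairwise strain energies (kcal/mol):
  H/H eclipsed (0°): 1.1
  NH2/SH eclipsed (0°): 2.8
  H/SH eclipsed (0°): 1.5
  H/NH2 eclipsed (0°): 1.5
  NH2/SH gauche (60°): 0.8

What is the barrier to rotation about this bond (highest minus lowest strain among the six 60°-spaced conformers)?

SH at 0° is eclipsed. H at 0° is eclipsed with SH at 0° (1.5); NH2 at 120° is eclipsed with H at 120° (1.5); H at 240° is eclipsed with H at 240° (1.1). Total 4.1 kcal/mol.
SH at 60° is staggered. NH2 at 120° is gauche with SH at 60° (0.8). Total 0.8 kcal/mol.
SH at 120° is eclipsed. H at 0° is eclipsed with H at 0° (1.1); NH2 at 120° is eclipsed with SH at 120° (2.8); H at 240° is eclipsed with H at 240° (1.1). Total 5.0 kcal/mol.
SH at 180° is staggered. NH2 at 120° is gauche with SH at 180° (0.8). Total 0.8 kcal/mol.
SH at 240° is eclipsed. H at 0° is eclipsed with H at 0° (1.1); NH2 at 120° is eclipsed with H at 120° (1.5); H at 240° is eclipsed with SH at 240° (1.5). Total 4.1 kcal/mol.
SH at 300° (staggered): no non-H gauche contacts → 0.0 kcal/mol.
Max at 120° (5.0 kcal/mol), min at 300° (0.0 kcal/mol); barrier = 5.0 kcal/mol.

5.0 kcal/mol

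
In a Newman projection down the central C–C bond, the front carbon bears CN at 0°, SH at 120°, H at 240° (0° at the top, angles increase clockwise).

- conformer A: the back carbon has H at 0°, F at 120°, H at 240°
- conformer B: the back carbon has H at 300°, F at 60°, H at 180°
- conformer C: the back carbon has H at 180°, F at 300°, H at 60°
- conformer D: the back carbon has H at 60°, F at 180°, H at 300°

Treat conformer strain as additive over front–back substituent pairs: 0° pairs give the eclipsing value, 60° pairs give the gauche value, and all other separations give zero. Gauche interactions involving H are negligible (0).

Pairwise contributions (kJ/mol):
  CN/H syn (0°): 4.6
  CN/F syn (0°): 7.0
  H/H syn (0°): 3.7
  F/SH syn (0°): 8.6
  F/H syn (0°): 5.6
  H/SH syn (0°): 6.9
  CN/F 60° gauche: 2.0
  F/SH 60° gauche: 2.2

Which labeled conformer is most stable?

A (eclipsed): CN–H eclipsed, SH–F eclipsed, H–H eclipsed; 4.6 + 8.6 + 3.7 = 16.9 kJ/mol.
B (staggered): CN–F gauche, SH–F gauche; 2.0 + 2.2 = 4.2 kJ/mol.
C (staggered): CN–F gauche; 2.0 = 2.0 kJ/mol.
D (staggered): SH–F gauche; 2.2 = 2.2 kJ/mol.
C has the lowest total (2.0 kJ/mol).

C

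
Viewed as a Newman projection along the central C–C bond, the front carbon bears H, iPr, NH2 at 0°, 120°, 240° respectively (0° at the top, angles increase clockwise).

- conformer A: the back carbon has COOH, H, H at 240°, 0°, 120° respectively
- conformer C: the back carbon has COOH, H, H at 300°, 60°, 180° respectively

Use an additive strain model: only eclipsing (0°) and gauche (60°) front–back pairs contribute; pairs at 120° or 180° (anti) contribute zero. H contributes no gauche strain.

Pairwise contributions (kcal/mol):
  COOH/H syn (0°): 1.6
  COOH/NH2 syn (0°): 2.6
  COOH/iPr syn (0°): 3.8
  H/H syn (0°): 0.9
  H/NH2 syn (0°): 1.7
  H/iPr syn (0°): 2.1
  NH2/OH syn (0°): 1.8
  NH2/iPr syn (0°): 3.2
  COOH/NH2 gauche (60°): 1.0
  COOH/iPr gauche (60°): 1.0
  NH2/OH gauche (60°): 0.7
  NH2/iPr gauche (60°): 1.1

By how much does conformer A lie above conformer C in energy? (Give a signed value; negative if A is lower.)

+4.6 kcal/mol

A (eclipsed): H(0°)/H(0°) eclipsed 0.9; iPr(120°)/H(120°) eclipsed 2.1; NH2(240°)/COOH(240°) eclipsed 2.6 → 5.6 kcal/mol.
C (staggered): NH2(240°)/COOH(300°) gauche 1.0 → 1.0 kcal/mol.
E(A) − E(C) = 5.6 − 1.0 = +4.6 kcal/mol.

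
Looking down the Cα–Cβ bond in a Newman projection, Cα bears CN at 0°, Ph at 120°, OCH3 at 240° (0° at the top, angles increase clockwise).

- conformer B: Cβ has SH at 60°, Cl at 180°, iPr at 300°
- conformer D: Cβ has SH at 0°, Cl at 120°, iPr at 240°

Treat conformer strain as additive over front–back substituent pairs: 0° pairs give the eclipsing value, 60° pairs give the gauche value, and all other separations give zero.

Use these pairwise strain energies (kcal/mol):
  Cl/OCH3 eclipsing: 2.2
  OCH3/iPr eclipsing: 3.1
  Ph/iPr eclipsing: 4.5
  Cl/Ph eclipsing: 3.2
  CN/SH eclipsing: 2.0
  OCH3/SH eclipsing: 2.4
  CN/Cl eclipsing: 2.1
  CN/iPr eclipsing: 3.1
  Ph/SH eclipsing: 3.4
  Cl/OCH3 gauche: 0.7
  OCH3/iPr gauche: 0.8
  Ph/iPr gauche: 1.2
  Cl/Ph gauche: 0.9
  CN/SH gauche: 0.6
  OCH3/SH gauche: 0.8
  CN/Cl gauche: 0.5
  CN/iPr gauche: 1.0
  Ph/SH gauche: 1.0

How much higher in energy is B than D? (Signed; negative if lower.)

B is staggered. CN at 0° is gauche with SH at 60° (0.6); CN at 0° is gauche with iPr at 300° (1.0); Ph at 120° is gauche with SH at 60° (1.0); Ph at 120° is gauche with Cl at 180° (0.9); OCH3 at 240° is gauche with Cl at 180° (0.7); OCH3 at 240° is gauche with iPr at 300° (0.8). Total 5.0 kcal/mol.
D is eclipsed. CN at 0° is eclipsed with SH at 0° (2.0); Ph at 120° is eclipsed with Cl at 120° (3.2); OCH3 at 240° is eclipsed with iPr at 240° (3.1). Total 8.3 kcal/mol.
E(B) − E(D) = 5.0 − 8.3 = -3.3 kcal/mol.

-3.3 kcal/mol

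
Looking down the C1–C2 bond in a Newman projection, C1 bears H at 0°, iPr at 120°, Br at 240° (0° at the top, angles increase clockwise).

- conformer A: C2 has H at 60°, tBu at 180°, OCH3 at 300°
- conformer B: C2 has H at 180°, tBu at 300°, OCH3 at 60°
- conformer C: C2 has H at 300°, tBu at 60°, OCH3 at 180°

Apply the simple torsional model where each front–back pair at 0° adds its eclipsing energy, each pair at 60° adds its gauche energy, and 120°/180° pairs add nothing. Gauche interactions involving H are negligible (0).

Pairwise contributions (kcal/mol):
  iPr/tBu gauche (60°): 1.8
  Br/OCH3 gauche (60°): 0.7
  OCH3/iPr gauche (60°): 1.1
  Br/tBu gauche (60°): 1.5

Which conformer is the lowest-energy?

A (staggered): iPr–tBu gauche, Br–tBu gauche, Br–OCH3 gauche; 1.8 + 1.5 + 0.7 = 4.0 kcal/mol.
B (staggered): iPr–OCH3 gauche, Br–tBu gauche; 1.1 + 1.5 = 2.6 kcal/mol.
C (staggered): iPr–tBu gauche, iPr–OCH3 gauche, Br–OCH3 gauche; 1.8 + 1.1 + 0.7 = 3.6 kcal/mol.
B has the lowest total (2.6 kcal/mol).

B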